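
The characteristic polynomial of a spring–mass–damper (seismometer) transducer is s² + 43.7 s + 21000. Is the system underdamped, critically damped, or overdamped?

underdamped

a² − 4b = 43.7² − 4·21000 < 0 (complex roots); the system is underdamped.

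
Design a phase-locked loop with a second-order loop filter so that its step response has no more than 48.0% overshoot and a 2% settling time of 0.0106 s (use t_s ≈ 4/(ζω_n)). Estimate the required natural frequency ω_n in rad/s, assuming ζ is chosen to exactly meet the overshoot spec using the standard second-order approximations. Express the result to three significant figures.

From %OS = 100·exp(−πζ/√(1−ζ²)), invert to get ζ = −ln(OS)/√(π² + ln²(OS)) with OS = 0.480.
−ln 0.480 = 0.7340, so ζ = 0.7340/√(π² + 0.5387) = 0.228.
Then ω_n = 4/(ζ t_s) = 4/(0.228 × 0.0106) = 1660 rad/s.

ω_n ≈ 1660 rad/s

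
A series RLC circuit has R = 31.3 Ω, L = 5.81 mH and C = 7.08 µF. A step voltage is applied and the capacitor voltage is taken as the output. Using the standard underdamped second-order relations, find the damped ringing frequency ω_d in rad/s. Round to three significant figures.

ω_d ≈ 4130 rad/s

For a series RLC circuit (capacitor voltage as output), ω_n = 1/√(LC) = 1/√(5.81 mH · 7.08 µF) = 4930 rad/s.
ζ = (R/2)·√(C/L) = (31.3/2)·√(7.08 µF/5.81 mH) = 0.546.
ω_d = ω_n√(1−ζ²) = 4130 rad/s.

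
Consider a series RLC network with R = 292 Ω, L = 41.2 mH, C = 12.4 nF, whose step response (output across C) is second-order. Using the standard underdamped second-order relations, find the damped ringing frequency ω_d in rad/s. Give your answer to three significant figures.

For a series RLC circuit (capacitor voltage as output), ω_n = 1/√(LC) = 1/√(41.2 mH · 12.4 nF) = 44200 rad/s.
ζ = (R/2)·√(C/L) = (292/2)·√(12.4 nF/41.2 mH) = 0.0801.
The damped frequency ω_d = ω_n√(1−ζ²) = 44100 rad/s.

ω_d ≈ 44100 rad/s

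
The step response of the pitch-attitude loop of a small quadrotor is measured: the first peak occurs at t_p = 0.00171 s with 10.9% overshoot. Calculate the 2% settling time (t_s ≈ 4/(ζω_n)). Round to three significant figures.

t_s ≈ 0.00309 s

From the overshoot, ζ = −ln(OS)/√(π²+ln²(OS)) = 0.576.
From t_p = π/ω_d, ω_d = π/0.00171 = 1840 rad/s, so ω_n = ω_d/√(1−ζ²) = 2250 rad/s.
t_s ≈ 4/(ζω_n) = 4/(0.576·2250) = 0.00309 s.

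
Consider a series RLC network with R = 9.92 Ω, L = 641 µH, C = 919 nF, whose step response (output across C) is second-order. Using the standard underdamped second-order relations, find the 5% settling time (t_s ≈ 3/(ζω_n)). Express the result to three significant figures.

For a series RLC circuit (capacitor voltage as output), ω_n = 1/√(LC) = 1/√(641 µH · 919 nF) = 41200 rad/s.
ζ = (R/2)·√(C/L) = (9.92/2)·√(919 nF/641 µH) = 0.188.
t_s ≈ 3/(ζω_n) = 0.000388 s.

t_s ≈ 0.000388 s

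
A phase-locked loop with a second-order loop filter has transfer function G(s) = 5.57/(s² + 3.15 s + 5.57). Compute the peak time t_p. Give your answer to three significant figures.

ω_n = √5.57 = 2.36 rad/s; ζ = 3.15/(2·2.36) = 0.667.
The damped frequency ω_d = ω_n√(1−ζ²) = 1.76 rad/s. Then t_p = π/ω_d = 1.79 s.

t_p ≈ 1.79 s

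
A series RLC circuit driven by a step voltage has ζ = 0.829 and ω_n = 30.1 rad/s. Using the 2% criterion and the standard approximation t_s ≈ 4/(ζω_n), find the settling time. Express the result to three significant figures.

t_s ≈ 4/(ζω_n) = 4/(0.829 × 30.1) = 0.160 s.

t_s ≈ 0.160 s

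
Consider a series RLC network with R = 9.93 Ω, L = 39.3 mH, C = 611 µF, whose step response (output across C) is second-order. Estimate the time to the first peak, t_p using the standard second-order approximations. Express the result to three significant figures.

For a series RLC circuit (capacitor voltage as output), ω_n = 1/√(LC) = 1/√(39.3 mH · 611 µF) = 204 rad/s.
ζ = (R/2)·√(C/L) = (9.93/2)·√(611 µF/39.3 mH) = 0.619.
The damped frequency ω_d = ω_n√(1−ζ²) = 160 rad/s. t_p = π/ω_d = 0.0196 s.

t_p ≈ 0.0196 s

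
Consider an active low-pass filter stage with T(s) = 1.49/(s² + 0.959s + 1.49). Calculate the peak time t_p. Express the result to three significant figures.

t_p ≈ 2.80 s

Matching coefficients with s² + 2ζω_n s + ω_n² gives ω_n² = 1.49 ⇒ ω_n = 1.22 rad/s, and ζ = 0.959/(2ω_n) = 0.393.
ω_d = 1.22·√(1 − 0.393²) = 1.12 rad/s. Then t_p = π/ω_d = 2.80 s.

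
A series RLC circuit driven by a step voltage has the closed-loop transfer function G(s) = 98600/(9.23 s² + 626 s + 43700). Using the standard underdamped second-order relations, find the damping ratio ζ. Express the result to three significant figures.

ζ ≈ 0.493

Dividing through by 9.23: denominator becomes s² + 67.82 s + 4735.
So ω_n = √4735 = 68.8 rad/s and ζ = 67.82/(2·68.8) = 0.493.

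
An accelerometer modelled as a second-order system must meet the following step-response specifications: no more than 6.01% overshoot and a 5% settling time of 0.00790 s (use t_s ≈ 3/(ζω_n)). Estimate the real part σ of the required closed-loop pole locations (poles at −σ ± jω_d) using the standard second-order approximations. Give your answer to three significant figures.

The settling-time spec alone fixes σ = ζω_n = 3/t_s = 3/0.00790 = 380.
(Overshoot then fixes ζ = 0.667 and hence ω_d = σ·√(1−ζ²)/ζ = 424 rad/s.)

σ ≈ 380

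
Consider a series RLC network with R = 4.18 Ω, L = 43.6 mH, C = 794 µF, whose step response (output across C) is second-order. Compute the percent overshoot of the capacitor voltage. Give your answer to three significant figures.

For a series RLC circuit (capacitor voltage as output), ω_n = 1/√(LC) = 1/√(43.6 mH · 794 µF) = 170 rad/s.
ζ = (R/2)·√(C/L) = (4.18/2)·√(794 µF/43.6 mH) = 0.282.
Overshoot: exp(−π·0.282/√(1−0.282²)) = 0.397, i.e. 39.7%.

%OS ≈ 39.7%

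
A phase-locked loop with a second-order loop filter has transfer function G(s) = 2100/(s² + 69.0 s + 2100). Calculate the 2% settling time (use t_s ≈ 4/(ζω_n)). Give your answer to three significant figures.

Comparing the denominator to s² + 2ζω_n s + ω_n²: ω_n = √2100 = 45.8 rad/s, and 2ζω_n = 69.0 so ζ = 69.0/(2·45.8) = 0.753.
t_s ≈ 4/(ζω_n) = 4/(0.753·45.8) = 0.116 s.

t_s ≈ 0.116 s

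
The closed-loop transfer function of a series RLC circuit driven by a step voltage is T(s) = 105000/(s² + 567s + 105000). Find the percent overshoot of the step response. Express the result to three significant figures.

Comparing the denominator to s² + 2ζω_n s + ω_n²: ω_n = √105000 = 324 rad/s, and 2ζω_n = 567 so ζ = 567/(2·324) = 0.875.
%OS = 100 e^{−πζ/√(1−ζ²)} with ζ = 0.875 gives 0.343%.

%OS ≈ 0.343%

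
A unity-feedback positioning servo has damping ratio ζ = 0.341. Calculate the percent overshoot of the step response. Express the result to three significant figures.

%OS ≈ 32.0%

For an underdamped second-order system, %OS = 100·exp(−πζ/√(1−ζ²)).
πζ/√(1−ζ²) = π·0.341/√(1−0.116) = 1.140, so %OS = 100·e^(−1.140) = 32.0%.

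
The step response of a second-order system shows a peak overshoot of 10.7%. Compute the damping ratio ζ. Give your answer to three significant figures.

From %OS = 100·exp(−πζ/√(1−ζ²)), invert to get ζ = −ln(OS)/√(π² + ln²(OS)) with OS = 0.107.
−ln 0.107 = 2.235, so ζ = 2.235/√(π² + 4.995) = 0.580.

ζ ≈ 0.580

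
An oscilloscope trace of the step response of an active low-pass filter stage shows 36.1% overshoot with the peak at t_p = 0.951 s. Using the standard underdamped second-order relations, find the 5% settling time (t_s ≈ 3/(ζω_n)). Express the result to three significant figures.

ζ from %OS: ζ = |ln 0.361|/√(π²+ln²0.361) = 0.308.
t_p = π/ω_d ⇒ ω_d = 3.30 rad/s; then ω_n = ω_d/√(1−ζ²) = 3.47 rad/s.
t_s ≈ 3/(ζω_n) = 3/(0.308·3.47) = 2.80 s.

t_s ≈ 2.80 s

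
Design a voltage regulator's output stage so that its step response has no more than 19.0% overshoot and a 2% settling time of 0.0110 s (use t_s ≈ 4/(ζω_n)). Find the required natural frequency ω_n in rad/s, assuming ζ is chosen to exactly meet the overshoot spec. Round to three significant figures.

ω_n ≈ 778 rad/s

ζ = −ln(OS)/√(π² + (ln OS)²). With OS = 0.190, ln OS = −1.661 and ζ = 1.661/3.554 = 0.467.
Then ω_n = 4/(ζ t_s) = 4/(0.467 × 0.0110) = 778 rad/s.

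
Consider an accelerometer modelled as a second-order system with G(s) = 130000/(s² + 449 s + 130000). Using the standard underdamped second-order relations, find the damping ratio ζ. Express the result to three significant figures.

ζ ≈ 0.623

Matching coefficients with s² + 2ζω_n s + ω_n² gives ω_n² = 130000 ⇒ ω_n = 361 rad/s, and ζ = 449/(2ω_n) = 0.623.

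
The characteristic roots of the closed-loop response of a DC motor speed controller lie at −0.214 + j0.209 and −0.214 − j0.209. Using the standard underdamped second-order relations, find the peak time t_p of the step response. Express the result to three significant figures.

t_p ≈ 15.0 s

t_p = π/ω_d with ω_d = 0.209 (the imaginary part), so t_p = 15.0 s.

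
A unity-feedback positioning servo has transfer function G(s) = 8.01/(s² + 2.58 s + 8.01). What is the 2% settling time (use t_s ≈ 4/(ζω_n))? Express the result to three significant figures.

t_s ≈ 3.10 s

ω_n = √8.01 = 2.83 rad/s; ζ = 2.58/(2·2.83) = 0.456.
t_s ≈ 4/(ζω_n) = 4/(0.456·2.83) = 3.10 s.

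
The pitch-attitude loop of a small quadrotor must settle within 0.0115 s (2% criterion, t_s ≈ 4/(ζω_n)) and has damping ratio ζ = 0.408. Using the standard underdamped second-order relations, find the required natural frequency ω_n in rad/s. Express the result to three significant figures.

ω_n ≈ 853 rad/s

Rearranging t_s ≈ 4/(ζω_n) gives ω_n = 4/(ζ·t_s) = 4/(0.408 × 0.0115) = 853 rad/s.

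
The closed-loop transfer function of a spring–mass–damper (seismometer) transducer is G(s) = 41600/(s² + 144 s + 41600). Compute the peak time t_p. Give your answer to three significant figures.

t_p ≈ 0.0165 s

Matching coefficients with s² + 2ζω_n s + ω_n² gives ω_n² = 41600 ⇒ ω_n = 204 rad/s, and ζ = 144/(2ω_n) = 0.353.
The damped frequency ω_d = ω_n√(1−ζ²) = 191 rad/s. Then t_p = π/ω_d = 0.0165 s.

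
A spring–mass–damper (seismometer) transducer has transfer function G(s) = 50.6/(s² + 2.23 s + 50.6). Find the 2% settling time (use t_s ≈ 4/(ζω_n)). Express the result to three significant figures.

t_s ≈ 3.59 s

Matching coefficients with s² + 2ζω_n s + ω_n² gives ω_n² = 50.6 ⇒ ω_n = 7.11 rad/s, and ζ = 2.23/(2ω_n) = 0.157.
t_s ≈ 4/(ζω_n) = 4/(0.157·7.11) = 3.59 s.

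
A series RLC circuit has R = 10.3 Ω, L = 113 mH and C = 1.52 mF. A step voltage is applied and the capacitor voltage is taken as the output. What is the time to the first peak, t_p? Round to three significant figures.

t_p ≈ 0.0513 s

For a series RLC circuit (capacitor voltage as output), ω_n = 1/√(LC) = 1/√(113 mH · 1.52 mF) = 76.3 rad/s.
ζ = (R/2)·√(C/L) = (10.3/2)·√(1.52 mF/113 mH) = 0.597.
The damped frequency ω_d = ω_n√(1−ζ²) = 61.2 rad/s. t_p = π/ω_d = 0.0513 s.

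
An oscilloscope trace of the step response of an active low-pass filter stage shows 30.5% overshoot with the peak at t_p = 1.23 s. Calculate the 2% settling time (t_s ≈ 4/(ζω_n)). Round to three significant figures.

ζ from %OS: ζ = |ln 0.305|/√(π²+ln²0.305) = 0.354.
t_p = π/ω_d ⇒ ω_d = 2.55 rad/s; then ω_n = ω_d/√(1−ζ²) = 2.73 rad/s.
t_s ≈ 4/(ζω_n) = 4/(0.354·2.73) = 4.14 s.

t_s ≈ 4.14 s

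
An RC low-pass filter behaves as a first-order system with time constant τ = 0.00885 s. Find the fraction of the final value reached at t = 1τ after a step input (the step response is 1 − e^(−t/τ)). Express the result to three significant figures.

y(t)/y_∞ = 1 − e^(−t/τ) = 1 − e^(−1) = 1 − e^(−1.00) = 0.632.

y/y_∞ ≈ 0.632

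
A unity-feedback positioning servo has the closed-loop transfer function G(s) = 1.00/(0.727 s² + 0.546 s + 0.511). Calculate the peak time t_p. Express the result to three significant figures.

Dividing through by 0.727: denominator becomes s² + 0.7510 s + 0.7029.
So ω_n = √0.7029 = 0.838 rad/s and ζ = 0.7510/(2·0.838) = 0.448.
ω_d = ω_n√(1−ζ²) = 0.750 rad/s. t_p = π/ω_d = 4.19 s.

t_p ≈ 4.19 s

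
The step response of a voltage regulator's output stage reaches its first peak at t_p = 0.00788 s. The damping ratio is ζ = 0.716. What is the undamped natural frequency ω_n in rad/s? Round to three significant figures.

ω_n ≈ 571 rad/s

Peak time t_p = π/ω_d, so ω_d = π/t_p = π/0.00788 = 399 rad/s.
ω_n = ω_d/√(1−ζ²) = 399/√0.487 = 571 rad/s.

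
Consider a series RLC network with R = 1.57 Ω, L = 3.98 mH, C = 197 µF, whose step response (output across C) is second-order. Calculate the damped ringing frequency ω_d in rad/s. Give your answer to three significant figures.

ω_d ≈ 1110 rad/s

For a series RLC circuit (capacitor voltage as output), ω_n = 1/√(LC) = 1/√(3.98 mH · 197 µF) = 1130 rad/s.
ζ = (R/2)·√(C/L) = (1.57/2)·√(197 µF/3.98 mH) = 0.175.
ω_d = 1130·√(1 − 0.175²) = 1110 rad/s.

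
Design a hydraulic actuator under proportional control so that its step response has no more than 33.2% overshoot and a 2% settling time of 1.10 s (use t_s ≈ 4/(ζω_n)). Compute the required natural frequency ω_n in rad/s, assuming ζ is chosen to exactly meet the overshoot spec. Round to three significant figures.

Inverting the overshoot relation: ζ = |ln 0.332|/√(π² + ln²0.332) = 0.331.
From t_s ≈ 4/(ζω_n): ω_n = 4/(ζ·t_s) = 4/(0.331·1.10) = 11.0 rad/s.

ω_n ≈ 11.0 rad/s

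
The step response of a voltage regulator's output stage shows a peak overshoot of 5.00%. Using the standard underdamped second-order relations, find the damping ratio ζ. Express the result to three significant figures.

ζ = −ln(OS)/√(π² + (ln OS)²). With OS = 0.0500, ln OS = −2.996 and ζ = 2.996/4.341 = 0.690.

ζ ≈ 0.690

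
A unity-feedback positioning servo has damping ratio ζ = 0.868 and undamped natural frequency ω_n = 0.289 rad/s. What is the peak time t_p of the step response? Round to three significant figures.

The damped frequency is ω_d = ω_n√(1−ζ²) = 0.289·√(1−0.753) = 0.144 rad/s.
Peak time t_p = π/ω_d = π/0.144 = 21.9 s.

t_p ≈ 21.9 s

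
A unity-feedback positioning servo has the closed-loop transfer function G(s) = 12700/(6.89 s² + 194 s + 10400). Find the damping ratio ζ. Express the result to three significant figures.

ζ ≈ 0.362

Dividing through by 6.89: denominator becomes s² + 28.16 s + 1509.
So ω_n = √1509 = 38.9 rad/s and ζ = 28.16/(2·38.9) = 0.362.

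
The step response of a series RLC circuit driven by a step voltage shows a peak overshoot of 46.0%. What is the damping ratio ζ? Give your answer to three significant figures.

Inverting the overshoot relation: ζ = |ln 0.460|/√(π² + ln²0.460) = 0.240.

ζ ≈ 0.240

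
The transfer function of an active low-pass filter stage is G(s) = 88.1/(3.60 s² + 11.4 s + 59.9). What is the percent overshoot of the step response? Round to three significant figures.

Dividing through by 3.60: denominator becomes s² + 3.167 s + 16.64.
So ω_n = √16.64 = 4.08 rad/s and ζ = 3.167/(2·4.08) = 0.388.
%OS = 100 e^{−πζ/√(1−ζ²)} with ζ = 0.388 gives 26.6%.

%OS ≈ 26.6%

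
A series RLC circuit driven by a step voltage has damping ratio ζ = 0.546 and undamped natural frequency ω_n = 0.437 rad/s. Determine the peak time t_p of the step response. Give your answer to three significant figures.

t_p ≈ 8.58 s

The damped frequency is ω_d = ω_n√(1−ζ²) = 0.437·√(1−0.298) = 0.366 rad/s.
Peak time t_p = π/ω_d = π/0.366 = 8.58 s.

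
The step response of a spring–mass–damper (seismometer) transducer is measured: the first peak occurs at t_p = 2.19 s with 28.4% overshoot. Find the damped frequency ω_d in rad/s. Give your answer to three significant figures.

t_p = π/ω_d, so ω_d = π/2.19 = 1.43 rad/s.

ω_d ≈ 1.43 rad/s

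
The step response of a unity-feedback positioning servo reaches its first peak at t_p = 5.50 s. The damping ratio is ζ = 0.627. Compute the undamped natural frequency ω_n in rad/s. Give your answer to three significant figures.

Peak time t_p = π/ω_d, so ω_d = π/t_p = π/5.50 = 0.571 rad/s.
ω_n = ω_d/√(1−ζ²) = 0.571/√0.607 = 0.733 rad/s.

ω_n ≈ 0.733 rad/s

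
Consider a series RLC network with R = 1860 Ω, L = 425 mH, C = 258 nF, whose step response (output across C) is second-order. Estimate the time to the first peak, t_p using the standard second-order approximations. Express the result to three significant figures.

For a series RLC circuit (capacitor voltage as output), ω_n = 1/√(LC) = 1/√(425 mH · 258 nF) = 3020 rad/s.
ζ = (R/2)·√(C/L) = (1860/2)·√(258 nF/425 mH) = 0.725.
The damped frequency ω_d = ω_n√(1−ζ²) = 2080 rad/s. t_p = π/ω_d = 0.00151 s.

t_p ≈ 0.00151 s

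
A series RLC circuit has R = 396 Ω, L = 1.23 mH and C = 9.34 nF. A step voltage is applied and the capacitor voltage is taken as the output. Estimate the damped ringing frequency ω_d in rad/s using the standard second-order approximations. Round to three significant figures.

For a series RLC circuit (capacitor voltage as output), ω_n = 1/√(LC) = 1/√(1.23 mH · 9.34 nF) = 295000 rad/s.
ζ = (R/2)·√(C/L) = (396/2)·√(9.34 nF/1.23 mH) = 0.546.
The damped frequency ω_d = ω_n√(1−ζ²) = 247000 rad/s.

ω_d ≈ 247000 rad/s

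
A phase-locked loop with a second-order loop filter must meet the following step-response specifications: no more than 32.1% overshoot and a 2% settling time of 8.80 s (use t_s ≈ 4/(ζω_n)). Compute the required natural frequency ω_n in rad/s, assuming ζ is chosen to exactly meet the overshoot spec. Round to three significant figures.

ζ = −ln(OS)/√(π² + (ln OS)²). With OS = 0.321, ln OS = −1.136 and ζ = 1.136/3.341 = 0.340.
Then ω_n = 4/(ζ t_s) = 4/(0.340 × 8.80) = 1.34 rad/s.

ω_n ≈ 1.34 rad/s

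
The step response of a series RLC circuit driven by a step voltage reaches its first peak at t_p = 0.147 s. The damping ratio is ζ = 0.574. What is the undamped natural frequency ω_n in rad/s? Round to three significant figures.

ω_n ≈ 26.1 rad/s

Peak time t_p = π/ω_d, so ω_d = π/t_p = π/0.147 = 21.4 rad/s.
ω_n = ω_d/√(1−ζ²) = 21.4/√0.671 = 26.1 rad/s.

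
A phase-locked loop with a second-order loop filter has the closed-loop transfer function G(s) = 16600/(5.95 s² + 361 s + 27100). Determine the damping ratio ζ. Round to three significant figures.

ζ ≈ 0.450

Dividing through by 5.95: denominator becomes s² + 60.67 s + 4555.
So ω_n = √4555 = 67.5 rad/s and ζ = 60.67/(2·67.5) = 0.450.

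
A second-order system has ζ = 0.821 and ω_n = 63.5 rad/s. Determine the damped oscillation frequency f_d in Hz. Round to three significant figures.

f_d ≈ 5.77 Hz

ω_d = ω_n√(1−ζ²) = 63.5·√0.326 = 36.3 rad/s.
f_d = ω_d/(2π) = 5.77 Hz.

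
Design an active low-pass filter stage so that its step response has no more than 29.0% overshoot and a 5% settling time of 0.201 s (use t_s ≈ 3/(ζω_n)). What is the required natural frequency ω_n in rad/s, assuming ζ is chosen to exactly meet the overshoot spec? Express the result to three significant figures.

ζ = −ln(OS)/√(π² + (ln OS)²). With OS = 0.290, ln OS = −1.238 and ζ = 1.238/3.377 = 0.367.
From t_s ≈ 3/(ζω_n): ω_n = 3/(ζ·t_s) = 3/(0.367·0.201) = 40.7 rad/s.

ω_n ≈ 40.7 rad/s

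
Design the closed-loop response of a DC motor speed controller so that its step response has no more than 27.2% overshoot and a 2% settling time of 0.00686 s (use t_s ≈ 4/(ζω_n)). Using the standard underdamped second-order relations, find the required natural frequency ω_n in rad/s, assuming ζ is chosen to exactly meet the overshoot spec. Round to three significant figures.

From %OS = 100·exp(−πζ/√(1−ζ²)), invert to get ζ = −ln(OS)/√(π² + ln²(OS)) with OS = 0.272.
−ln 0.272 = 1.302, so ζ = 1.302/√(π² + 1.695) = 0.383.
From t_s ≈ 4/(ζω_n): ω_n = 4/(ζ·t_s) = 4/(0.383·0.00686) = 1520 rad/s.

ω_n ≈ 1520 rad/s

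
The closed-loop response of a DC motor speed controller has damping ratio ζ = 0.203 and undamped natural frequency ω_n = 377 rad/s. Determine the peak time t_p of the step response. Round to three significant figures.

The damped frequency is ω_d = ω_n√(1−ζ²) = 377·√(1−0.0412) = 369 rad/s.
Peak time t_p = π/ω_d = π/369 = 0.00851 s.

t_p ≈ 0.00851 s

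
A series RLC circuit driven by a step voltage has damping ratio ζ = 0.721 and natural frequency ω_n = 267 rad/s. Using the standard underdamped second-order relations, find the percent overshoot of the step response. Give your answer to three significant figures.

For an underdamped second-order system, %OS = 100·exp(−πζ/√(1−ζ²)).
πζ/√(1−ζ²) = π·0.721/√(1−0.520) = 3.269, so %OS = 100·e^(−3.269) = 3.81%.

%OS ≈ 3.81%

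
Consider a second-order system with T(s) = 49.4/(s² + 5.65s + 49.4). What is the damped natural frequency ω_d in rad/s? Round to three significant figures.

ω_d ≈ 6.44 rad/s

Comparing the denominator to s² + 2ζω_n s + ω_n²: ω_n = √49.4 = 7.03 rad/s, and 2ζω_n = 5.65 so ζ = 5.65/(2·7.03) = 0.402.
ω_d = ω_n√(1−ζ²) = 6.44 rad/s.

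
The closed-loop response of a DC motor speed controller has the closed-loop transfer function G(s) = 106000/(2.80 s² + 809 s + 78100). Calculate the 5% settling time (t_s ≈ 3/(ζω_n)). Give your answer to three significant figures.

t_s ≈ 0.0208 s

Dividing through by 2.80: denominator becomes s² + 288.9 s + 27890.
So ω_n = √27890 = 167 rad/s and ζ = 288.9/(2·167) = 0.865.
t_s ≈ 3/(ζω_n) = 0.0208 s.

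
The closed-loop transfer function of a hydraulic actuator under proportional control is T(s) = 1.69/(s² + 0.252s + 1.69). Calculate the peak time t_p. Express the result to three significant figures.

Matching coefficients with s² + 2ζω_n s + ω_n² gives ω_n² = 1.69 ⇒ ω_n = 1.30 rad/s, and ζ = 0.252/(2ω_n) = 0.0969.
The damped frequency ω_d = ω_n√(1−ζ²) = 1.29 rad/s. Then t_p = π/ω_d = 2.43 s.

t_p ≈ 2.43 s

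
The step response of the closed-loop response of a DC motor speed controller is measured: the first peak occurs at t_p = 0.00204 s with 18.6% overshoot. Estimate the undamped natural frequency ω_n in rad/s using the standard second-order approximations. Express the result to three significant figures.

ω_n ≈ 1750 rad/s

ζ from %OS: ζ = |ln 0.186|/√(π²+ln²0.186) = 0.472.
From t_p = π/ω_d, ω_d = π/0.00204 = 1540 rad/s, so ω_n = ω_d/√(1−ζ²) = 1750 rad/s.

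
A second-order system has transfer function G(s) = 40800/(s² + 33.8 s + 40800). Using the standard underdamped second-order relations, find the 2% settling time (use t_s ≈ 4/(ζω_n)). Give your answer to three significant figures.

t_s ≈ 0.237 s

ω_n = √40800 = 202 rad/s; ζ = 33.8/(2·202) = 0.0837.
t_s ≈ 4/(ζω_n) = 4/(0.0837·202) = 0.237 s.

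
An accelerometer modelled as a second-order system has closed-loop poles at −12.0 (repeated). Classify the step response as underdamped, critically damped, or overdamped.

critically damped

Since there is a repeated negative-real pole, the response is critically damped.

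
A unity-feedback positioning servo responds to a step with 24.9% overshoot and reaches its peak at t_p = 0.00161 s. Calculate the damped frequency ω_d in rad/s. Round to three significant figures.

t_p = π/ω_d, so ω_d = π/0.00161 = 1950 rad/s.

ω_d ≈ 1950 rad/s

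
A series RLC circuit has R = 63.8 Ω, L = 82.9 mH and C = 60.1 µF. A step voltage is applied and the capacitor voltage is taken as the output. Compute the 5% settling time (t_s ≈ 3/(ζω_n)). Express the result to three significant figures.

t_s ≈ 0.00780 s

For a series RLC circuit (capacitor voltage as output), ω_n = 1/√(LC) = 1/√(82.9 mH · 60.1 µF) = 448 rad/s.
ζ = (R/2)·√(C/L) = (63.8/2)·√(60.1 µF/82.9 mH) = 0.859.
t_s ≈ 3/(ζω_n) = 0.00780 s.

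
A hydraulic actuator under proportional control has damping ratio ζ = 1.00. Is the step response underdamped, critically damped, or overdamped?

critically damped

Since ζ = 1, the system is critically damped.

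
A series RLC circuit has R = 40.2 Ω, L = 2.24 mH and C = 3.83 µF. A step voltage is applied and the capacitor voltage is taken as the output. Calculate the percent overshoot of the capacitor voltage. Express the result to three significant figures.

%OS ≈ 0.914%

For a series RLC circuit (capacitor voltage as output), ω_n = 1/√(LC) = 1/√(2.24 mH · 3.83 µF) = 10800 rad/s.
ζ = (R/2)·√(C/L) = (40.2/2)·√(3.83 µF/2.24 mH) = 0.831.
%OS = 100·exp(−πζ/√(1−ζ²)) = 0.914%.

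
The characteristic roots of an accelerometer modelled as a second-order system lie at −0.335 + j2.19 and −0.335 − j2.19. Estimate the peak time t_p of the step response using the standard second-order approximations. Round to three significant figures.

t_p = π/ω_d with ω_d = 2.19 (the imaginary part), so t_p = 1.43 s.

t_p ≈ 1.43 s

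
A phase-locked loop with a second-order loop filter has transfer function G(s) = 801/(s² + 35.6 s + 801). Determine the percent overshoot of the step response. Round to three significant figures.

%OS ≈ 7.88%

Comparing the denominator to s² + 2ζω_n s + ω_n²: ω_n = √801 = 28.3 rad/s, and 2ζω_n = 35.6 so ζ = 35.6/(2·28.3) = 0.629.
%OS = 100 e^{−πζ/√(1−ζ²)} with ζ = 0.629 gives 7.88%.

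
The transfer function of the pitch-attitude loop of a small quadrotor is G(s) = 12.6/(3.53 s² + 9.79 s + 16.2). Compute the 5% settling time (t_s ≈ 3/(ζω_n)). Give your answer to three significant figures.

Dividing through by 3.53: denominator becomes s² + 2.773 s + 4.589.
So ω_n = √4.589 = 2.14 rad/s and ζ = 2.773/(2·2.14) = 0.647.
t_s ≈ 3/(ζω_n) = 2.16 s.

t_s ≈ 2.16 s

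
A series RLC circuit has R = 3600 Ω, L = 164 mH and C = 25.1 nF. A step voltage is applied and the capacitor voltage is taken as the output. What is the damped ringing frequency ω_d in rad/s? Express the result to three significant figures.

ω_d ≈ 11100 rad/s

For a series RLC circuit (capacitor voltage as output), ω_n = 1/√(LC) = 1/√(164 mH · 25.1 nF) = 15600 rad/s.
ζ = (R/2)·√(C/L) = (3600/2)·√(25.1 nF/164 mH) = 0.704.
ω_d = 15600·√(1 − 0.704²) = 11100 rad/s.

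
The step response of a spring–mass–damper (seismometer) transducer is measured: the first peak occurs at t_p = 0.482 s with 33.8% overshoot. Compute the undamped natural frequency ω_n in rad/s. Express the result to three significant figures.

ω_n ≈ 6.90 rad/s

The overshoot fixes ζ = −ln(OS)/√(π²+ln²(OS)) = 0.326.
From t_p = π/ω_d, ω_d = π/0.482 = 6.52 rad/s, so ω_n = ω_d/√(1−ζ²) = 6.90 rad/s.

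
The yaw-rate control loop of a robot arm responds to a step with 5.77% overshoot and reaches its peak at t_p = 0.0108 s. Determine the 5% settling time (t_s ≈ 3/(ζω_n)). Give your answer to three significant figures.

The overshoot fixes ζ = −ln(OS)/√(π²+ln²(OS)) = 0.672.
t_p = π/ω_d ⇒ ω_d = 291 rad/s; then ω_n = ω_d/√(1−ζ²) = 393 rad/s.
t_s ≈ 3/(ζω_n) = 3/(0.672·393) = 0.0114 s.

t_s ≈ 0.0114 s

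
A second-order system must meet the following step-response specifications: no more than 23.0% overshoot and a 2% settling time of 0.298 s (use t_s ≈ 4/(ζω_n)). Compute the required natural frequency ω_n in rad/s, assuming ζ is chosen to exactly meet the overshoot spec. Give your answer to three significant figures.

ζ = −ln(OS)/√(π² + (ln OS)²). With OS = 0.230, ln OS = −1.470 and ζ = 1.470/3.468 = 0.424.
Then ω_n = 4/(ζ t_s) = 4/(0.424 × 0.298) = 31.7 rad/s.

ω_n ≈ 31.7 rad/s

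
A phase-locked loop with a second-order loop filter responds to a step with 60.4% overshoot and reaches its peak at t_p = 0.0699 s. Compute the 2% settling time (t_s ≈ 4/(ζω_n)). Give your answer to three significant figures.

t_s ≈ 0.555 s

From the overshoot, ζ = −ln(OS)/√(π²+ln²(OS)) = 0.158.
t_p = π/ω_d ⇒ ω_d = 44.9 rad/s; then ω_n = ω_d/√(1−ζ²) = 45.5 rad/s.
t_s ≈ 4/(ζω_n) = 4/(0.158·45.5) = 0.555 s.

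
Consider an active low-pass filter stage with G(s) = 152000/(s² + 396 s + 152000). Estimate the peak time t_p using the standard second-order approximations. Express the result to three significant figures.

t_p ≈ 0.00935 s

Matching coefficients with s² + 2ζω_n s + ω_n² gives ω_n² = 152000 ⇒ ω_n = 390 rad/s, and ζ = 396/(2ω_n) = 0.508.
ω_d = ω_n√(1−ζ²) = 336 rad/s. Then t_p = π/ω_d = 0.00935 s.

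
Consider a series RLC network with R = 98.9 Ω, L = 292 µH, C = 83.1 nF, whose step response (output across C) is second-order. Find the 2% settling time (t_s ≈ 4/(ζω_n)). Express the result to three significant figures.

t_s ≈ 0.0000236 s

For a series RLC circuit (capacitor voltage as output), ω_n = 1/√(LC) = 1/√(292 µH · 83.1 nF) = 203000 rad/s.
ζ = (R/2)·√(C/L) = (98.9/2)·√(83.1 nF/292 µH) = 0.834.
t_s ≈ 4/(ζω_n) = 0.0000236 s.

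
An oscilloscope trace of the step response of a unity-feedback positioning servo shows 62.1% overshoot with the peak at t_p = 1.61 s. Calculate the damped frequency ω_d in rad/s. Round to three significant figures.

t_p = π/ω_d, so ω_d = π/1.61 = 1.95 rad/s.

ω_d ≈ 1.95 rad/s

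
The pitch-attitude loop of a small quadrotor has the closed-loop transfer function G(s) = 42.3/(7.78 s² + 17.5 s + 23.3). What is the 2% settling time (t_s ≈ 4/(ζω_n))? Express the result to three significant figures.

Dividing through by 7.78: denominator becomes s² + 2.249 s + 2.995.
So ω_n = √2.995 = 1.73 rad/s and ζ = 2.249/(2·1.73) = 0.650.
t_s ≈ 4/(ζω_n) = 3.56 s.

t_s ≈ 3.56 s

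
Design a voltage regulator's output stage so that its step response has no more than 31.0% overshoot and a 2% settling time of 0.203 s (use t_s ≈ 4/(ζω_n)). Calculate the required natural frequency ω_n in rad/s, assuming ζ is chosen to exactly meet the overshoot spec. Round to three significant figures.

ζ = −ln(OS)/√(π² + (ln OS)²). With OS = 0.310, ln OS = −1.171 and ζ = 1.171/3.353 = 0.349.
Then ω_n = 4/(ζ t_s) = 4/(0.349 × 0.203) = 56.4 rad/s.

ω_n ≈ 56.4 rad/s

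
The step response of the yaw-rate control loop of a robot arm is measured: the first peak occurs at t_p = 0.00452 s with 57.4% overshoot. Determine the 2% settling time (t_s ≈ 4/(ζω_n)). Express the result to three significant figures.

From the overshoot, ζ = −ln(OS)/√(π²+ln²(OS)) = 0.174.
t_p = π/ω_d ⇒ ω_d = 695 rad/s; then ω_n = ω_d/√(1−ζ²) = 706 rad/s.
t_s ≈ 4/(ζω_n) = 4/(0.174·706) = 0.0326 s.

t_s ≈ 0.0326 s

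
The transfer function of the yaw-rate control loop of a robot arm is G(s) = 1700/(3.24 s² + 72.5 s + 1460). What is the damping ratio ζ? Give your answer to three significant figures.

ζ ≈ 0.527

Dividing through by 3.24: denominator becomes s² + 22.38 s + 450.6.
So ω_n = √450.6 = 21.2 rad/s and ζ = 22.38/(2·21.2) = 0.527.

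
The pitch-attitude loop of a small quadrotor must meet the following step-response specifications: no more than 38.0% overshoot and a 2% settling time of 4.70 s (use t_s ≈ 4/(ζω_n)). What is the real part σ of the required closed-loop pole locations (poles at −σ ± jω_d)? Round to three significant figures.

The settling-time spec alone fixes σ = ζω_n = 4/t_s = 4/4.70 = 0.851.
(Overshoot then fixes ζ = 0.294 and hence ω_d = σ·√(1−ζ²)/ζ = 2.76 rad/s.)

σ ≈ 0.851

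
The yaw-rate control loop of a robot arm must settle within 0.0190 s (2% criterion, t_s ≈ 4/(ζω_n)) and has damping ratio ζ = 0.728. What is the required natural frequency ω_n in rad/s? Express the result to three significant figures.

Rearranging t_s ≈ 4/(ζω_n) gives ω_n = 4/(ζ·t_s) = 4/(0.728 × 0.0190) = 289 rad/s.

ω_n ≈ 289 rad/s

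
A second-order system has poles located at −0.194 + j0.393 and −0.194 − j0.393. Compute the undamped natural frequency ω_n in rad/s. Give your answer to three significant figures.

ω_n ≈ 0.438 rad/s

|pole| = ω_n = √(0.194² + 0.393²) = 0.438 rad/s; ζ = cos θ = σ/ω_n = 0.443.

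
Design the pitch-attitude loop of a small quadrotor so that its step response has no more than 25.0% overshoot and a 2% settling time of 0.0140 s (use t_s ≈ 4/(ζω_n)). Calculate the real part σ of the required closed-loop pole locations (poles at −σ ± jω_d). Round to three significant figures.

σ ≈ 286

The settling-time spec alone fixes σ = ζω_n = 4/t_s = 4/0.0140 = 286.
(Overshoot then fixes ζ = 0.404 and hence ω_d = σ·√(1−ζ²)/ζ = 647 rad/s.)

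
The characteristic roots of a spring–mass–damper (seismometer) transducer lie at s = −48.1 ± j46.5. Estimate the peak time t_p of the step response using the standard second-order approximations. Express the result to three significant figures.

t_p = π/ω_d with ω_d = 46.5 (the imaginary part), so t_p = 0.0676 s.

t_p ≈ 0.0676 s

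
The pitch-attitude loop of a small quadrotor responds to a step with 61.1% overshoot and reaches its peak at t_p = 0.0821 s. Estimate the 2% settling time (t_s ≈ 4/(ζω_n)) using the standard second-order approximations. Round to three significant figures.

t_s ≈ 0.667 s

The overshoot fixes ζ = −ln(OS)/√(π²+ln²(OS)) = 0.155.
t_p = π/ω_d ⇒ ω_d = 38.3 rad/s; then ω_n = ω_d/√(1−ζ²) = 38.7 rad/s.
t_s ≈ 4/(ζω_n) = 4/(0.155·38.7) = 0.667 s.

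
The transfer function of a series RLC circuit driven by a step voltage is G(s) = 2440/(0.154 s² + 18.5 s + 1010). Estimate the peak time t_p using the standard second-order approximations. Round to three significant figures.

t_p ≈ 0.0578 s

Dividing through by 0.154: denominator becomes s² + 120.1 s + 6558.
So ω_n = √6558 = 81.0 rad/s and ζ = 120.1/(2·81.0) = 0.742.
The damped frequency ω_d = ω_n√(1−ζ²) = 54.3 rad/s. t_p = π/ω_d = 0.0578 s.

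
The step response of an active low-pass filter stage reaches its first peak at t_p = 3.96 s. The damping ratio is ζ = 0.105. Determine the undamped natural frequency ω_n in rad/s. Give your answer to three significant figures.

Peak time t_p = π/ω_d, so ω_d = π/t_p = π/3.96 = 0.793 rad/s.
ω_n = ω_d/√(1−ζ²) = 0.793/√0.989 = 0.798 rad/s.

ω_n ≈ 0.798 rad/s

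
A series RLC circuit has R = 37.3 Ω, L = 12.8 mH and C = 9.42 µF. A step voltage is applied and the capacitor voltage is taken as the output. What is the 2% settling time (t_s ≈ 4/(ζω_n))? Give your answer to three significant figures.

t_s ≈ 0.00275 s

For a series RLC circuit (capacitor voltage as output), ω_n = 1/√(LC) = 1/√(12.8 mH · 9.42 µF) = 2880 rad/s.
ζ = (R/2)·√(C/L) = (37.3/2)·√(9.42 µF/12.8 mH) = 0.506.
t_s ≈ 4/(ζω_n) = 0.00275 s.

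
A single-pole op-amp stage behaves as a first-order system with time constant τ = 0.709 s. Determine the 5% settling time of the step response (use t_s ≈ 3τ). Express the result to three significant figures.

t_s ≈ 3τ = 2.13 s.

t_s ≈ 2.13 s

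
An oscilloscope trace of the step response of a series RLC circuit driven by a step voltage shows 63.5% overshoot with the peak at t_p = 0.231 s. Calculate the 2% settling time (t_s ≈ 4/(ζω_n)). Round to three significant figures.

From the overshoot, ζ = −ln(OS)/√(π²+ln²(OS)) = 0.143.
t_p = π/ω_d ⇒ ω_d = 13.6 rad/s; then ω_n = ω_d/√(1−ζ²) = 13.7 rad/s.
t_s ≈ 4/(ζω_n) = 4/(0.143·13.7) = 2.03 s.

t_s ≈ 2.03 s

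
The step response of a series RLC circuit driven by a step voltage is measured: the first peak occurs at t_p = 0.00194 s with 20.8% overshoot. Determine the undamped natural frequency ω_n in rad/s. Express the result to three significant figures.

The overshoot fixes ζ = −ln(OS)/√(π²+ln²(OS)) = 0.447.
From t_p = π/ω_d, ω_d = π/0.00194 = 1620 rad/s, so ω_n = ω_d/√(1−ζ²) = 1810 rad/s.

ω_n ≈ 1810 rad/s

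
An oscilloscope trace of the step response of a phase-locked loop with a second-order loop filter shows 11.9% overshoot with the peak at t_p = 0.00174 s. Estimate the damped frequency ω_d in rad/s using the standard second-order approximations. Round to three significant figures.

t_p = π/ω_d, so ω_d = π/0.00174 = 1810 rad/s.

ω_d ≈ 1810 rad/s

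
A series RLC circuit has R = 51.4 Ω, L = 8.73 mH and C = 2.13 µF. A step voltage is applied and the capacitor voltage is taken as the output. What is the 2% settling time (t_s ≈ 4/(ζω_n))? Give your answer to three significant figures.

For a series RLC circuit (capacitor voltage as output), ω_n = 1/√(LC) = 1/√(8.73 mH · 2.13 µF) = 7330 rad/s.
ζ = (R/2)·√(C/L) = (51.4/2)·√(2.13 µF/8.73 mH) = 0.401.
t_s ≈ 4/(ζω_n) = 0.00136 s.

t_s ≈ 0.00136 s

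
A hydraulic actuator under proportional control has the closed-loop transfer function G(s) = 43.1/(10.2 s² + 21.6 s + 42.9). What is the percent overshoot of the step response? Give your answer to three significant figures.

Dividing through by 10.2: denominator becomes s² + 2.118 s + 4.206.
So ω_n = √4.206 = 2.05 rad/s and ζ = 2.118/(2·2.05) = 0.516.
Overshoot: exp(−π·0.516/√(1−0.516²)) = 0.150, i.e. 15.0%.

%OS ≈ 15.0%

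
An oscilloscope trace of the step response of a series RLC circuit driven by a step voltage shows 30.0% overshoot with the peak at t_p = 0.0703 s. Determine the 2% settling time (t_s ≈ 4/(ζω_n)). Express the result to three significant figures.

ζ from %OS: ζ = |ln 0.300|/√(π²+ln²0.300) = 0.358.
t_p = π/ω_d ⇒ ω_d = 44.7 rad/s; then ω_n = ω_d/√(1−ζ²) = 47.9 rad/s.
t_s ≈ 4/(ζω_n) = 4/(0.358·47.9) = 0.234 s.

t_s ≈ 0.234 s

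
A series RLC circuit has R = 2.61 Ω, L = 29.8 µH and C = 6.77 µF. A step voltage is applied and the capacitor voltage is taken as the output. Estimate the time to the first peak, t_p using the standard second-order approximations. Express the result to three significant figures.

For a series RLC circuit (capacitor voltage as output), ω_n = 1/√(LC) = 1/√(29.8 µH · 6.77 µF) = 70400 rad/s.
ζ = (R/2)·√(C/L) = (2.61/2)·√(6.77 µF/29.8 µH) = 0.622.
The damped frequency ω_d = ω_n√(1−ζ²) = 55100 rad/s. t_p = π/ω_d = 0.0000570 s.

t_p ≈ 0.0000570 s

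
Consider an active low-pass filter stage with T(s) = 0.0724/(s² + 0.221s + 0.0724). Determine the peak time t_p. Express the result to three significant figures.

ω_n = √0.0724 = 0.269 rad/s; ζ = 0.221/(2·0.269) = 0.411.
ω_d = ω_n√(1−ζ²) = 0.245 rad/s. Then t_p = π/ω_d = 12.8 s.

t_p ≈ 12.8 s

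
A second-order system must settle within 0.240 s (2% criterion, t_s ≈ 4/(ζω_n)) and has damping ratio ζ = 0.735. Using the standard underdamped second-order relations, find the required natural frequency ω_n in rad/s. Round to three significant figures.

Rearranging t_s ≈ 4/(ζω_n) gives ω_n = 4/(ζ·t_s) = 4/(0.735 × 0.240) = 22.7 rad/s.

ω_n ≈ 22.7 rad/s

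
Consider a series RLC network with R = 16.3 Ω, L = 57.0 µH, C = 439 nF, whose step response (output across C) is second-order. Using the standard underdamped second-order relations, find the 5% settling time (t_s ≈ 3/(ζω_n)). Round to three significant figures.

t_s ≈ 0.0000210 s

For a series RLC circuit (capacitor voltage as output), ω_n = 1/√(LC) = 1/√(57.0 µH · 439 nF) = 200000 rad/s.
ζ = (R/2)·√(C/L) = (16.3/2)·√(439 nF/57.0 µH) = 0.715.
t_s ≈ 3/(ζω_n) = 0.0000210 s.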